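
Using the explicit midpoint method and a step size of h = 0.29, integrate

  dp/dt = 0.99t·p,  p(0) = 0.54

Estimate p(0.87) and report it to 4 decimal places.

0.7790

Midpoint: k1 = f(t_n, p_n); k2 = f(t_n + h/2, p_n + (h/2)·k1); p_{n+1} = p_n + h·k2.
t=0.000000, p=0.540000:
  k1 = f(0.000000, 0.540000) = 0.000000
  k2 = f(0.145000, 0.540000) = 0.077517
  p ← 0.540000 + 0.29·0.077517 = 0.562480
t=0.290000, p=0.562480:
  k1 = f(0.290000, 0.562480) = 0.161488
  k2 = f(0.435000, 0.585896) = 0.252316
  p ← 0.562480 + 0.29·0.252316 = 0.635652
t=0.580000, p=0.635652:
  k1 = f(0.580000, 0.635652) = 0.364991
  k2 = f(0.725000, 0.688575) = 0.494225
  p ← 0.635652 + 0.29·0.494225 = 0.778977
p(0.87) ≈ 0.7790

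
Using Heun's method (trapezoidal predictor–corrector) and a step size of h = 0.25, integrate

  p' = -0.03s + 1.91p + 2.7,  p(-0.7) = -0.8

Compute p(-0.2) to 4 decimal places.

0.1527

Heun: k1 = f(s_n, p_n); k2 = f(s_n + h, p_n + h·k1); p_{n+1} = p_n + (h/2)·(k1 + k2).
s=-0.700000, p=-0.800000:
  k1 = f(-0.700000, -0.800000) = 1.193000
  k2 = f(-0.450000, -0.501750) = 1.755158
  p ← -0.800000 + (0.25/2)·(1.193000 + 1.755158) = -0.431480
s=-0.450000, p=-0.431480:
  k1 = f(-0.450000, -0.431480) = 1.889373
  k2 = f(-0.200000, 0.040863) = 2.784048
  p ← -0.431480 + (0.25/2)·(1.889373 + 2.784048) = 0.152697
p(-0.2) ≈ 0.1527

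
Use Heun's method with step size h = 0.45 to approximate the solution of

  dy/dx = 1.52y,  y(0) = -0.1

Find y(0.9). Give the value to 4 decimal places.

-0.3678

Heun: k1 = f(x_n, y_n); k2 = f(x_n + h, y_n + h·k1); y_{n+1} = y_n + (h/2)·(k1 + k2).
x=0.000000, y=-0.100000:
  k1 = f(0.000000, -0.100000) = -0.152000
  k2 = f(0.450000, -0.168400) = -0.255968
  y ← -0.100000 + (0.45/2)·(-0.152000 + (-0.255968)) = -0.191793
x=0.450000, y=-0.191793:
  k1 = f(0.450000, -0.191793) = -0.291525
  k2 = f(0.900000, -0.322979) = -0.490928
  y ← -0.191793 + (0.45/2)·(-0.291525 + (-0.490928)) = -0.367845
y(0.9) ≈ -0.3678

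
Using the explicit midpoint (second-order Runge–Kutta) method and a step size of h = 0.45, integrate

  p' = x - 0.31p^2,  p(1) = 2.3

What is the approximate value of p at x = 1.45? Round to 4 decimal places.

2.2028

Midpoint: k1 = f(x_n, p_n); k2 = f(x_n + h/2, p_n + (h/2)·k1); p_{n+1} = p_n + h·k2.
x=1.000000, p=2.300000:
  k1 = f(1.000000, 2.300000) = -0.639900
  k2 = f(1.225000, 2.156022) = -0.216014
  p ← 2.300000 + 0.45·(-0.216014) = 2.202794
p(1.45) ≈ 2.2028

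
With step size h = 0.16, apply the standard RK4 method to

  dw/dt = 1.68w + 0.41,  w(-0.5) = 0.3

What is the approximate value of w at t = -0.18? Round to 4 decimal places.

0.6873

RK4: k1 = f(t_n, w_n); k2 = f(t_n + h/2, w_n + (h/2)·k1); k3 = f(t_n + h/2, w_n + (h/2)·k2); k4 = f(t_n + h, w_n + h·k3); w_{n+1} = w_n + (h/6)·(k1 + 2k2 + 2k3 + k4).
t=-0.500000, w=0.300000:
  k1 = f(-0.500000, 0.300000) = 0.914000
  k2 = f(-0.420000, 0.373120) = 1.036842
  k3 = f(-0.420000, 0.382947) = 1.053352
  k4 = f(-0.340000, 0.468536) = 1.197141
  w ← 0.300000 + (0.16/6)·(k1 + 2k2 + 2k3 + k4) = 0.467774
t=-0.340000, w=0.467774:
  k1 = f(-0.340000, 0.467774) = 1.195860
  k2 = f(-0.260000, 0.563443) = 1.356584
  k3 = f(-0.260000, 0.576301) = 1.378185
  k4 = f(-0.180000, 0.688284) = 1.566317
  w ← 0.467774 + (0.16/6)·(k1 + 2k2 + 2k3 + k4) = 0.687286
w(-0.18) ≈ 0.6873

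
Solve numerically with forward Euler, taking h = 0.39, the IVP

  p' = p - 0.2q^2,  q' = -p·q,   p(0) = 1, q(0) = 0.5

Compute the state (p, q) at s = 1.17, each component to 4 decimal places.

Euler on (p,q): p_{n+1} = p_n + h·p', q_{n+1} = q_n + h·q'.
0.000000: (1.000000, 0.500000); f=(0.950000, -0.500000) → (1.370500, 0.305000)
0.390000: (1.370500, 0.305000); f=(1.351895, -0.418002) → (1.897739, 0.141979)
0.780000: (1.897739, 0.141979); f=(1.893707, -0.269439) → (2.636285, 0.036898)
(p(1.17), q(1.17)) ≈ (2.6363, 0.0369)

2.6363, 0.0369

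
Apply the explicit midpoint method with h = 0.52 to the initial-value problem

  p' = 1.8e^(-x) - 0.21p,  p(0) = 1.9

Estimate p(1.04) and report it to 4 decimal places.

Midpoint: k1 = f(x_n, p_n); k2 = f(x_n + h/2, p_n + (h/2)·k1); p_{n+1} = p_n + h·k2.
x=0.000000, p=1.900000:
  k1 = f(0.000000, 1.900000) = 1.401000
  k2 = f(0.260000, 2.264260) = 0.912398
  p ← 1.900000 + 0.52·0.912398 = 2.374447
x=0.520000, p=2.374447:
  k1 = f(0.520000, 2.374447) = 0.571503
  k2 = f(0.780000, 2.523038) = 0.295293
  p ← 2.374447 + 0.52·0.295293 = 2.527999
p(1.04) ≈ 2.5280

2.5280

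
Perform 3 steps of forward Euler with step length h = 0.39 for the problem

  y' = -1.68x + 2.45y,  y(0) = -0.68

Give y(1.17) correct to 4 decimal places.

-6.0956

Euler: y_{n+1} = y_n + h·f(x_n, y_n).
x=0.000000, y=-0.680000: f=-1.666000 → y ← -0.680000 + 0.39·(-1.666000) = -1.329740
x=0.390000, y=-1.329740: f=-3.913063 → y ← -1.329740 + 0.39·(-3.913063) = -2.855835
x=0.780000, y=-2.855835: f=-8.307195 → y ← -2.855835 + 0.39·(-8.307195) = -6.095641
y(1.17) ≈ -6.0956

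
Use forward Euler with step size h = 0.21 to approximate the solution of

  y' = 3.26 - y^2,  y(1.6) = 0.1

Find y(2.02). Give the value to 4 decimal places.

1.3385

Euler: y_{n+1} = y_n + h·f(t_n, y_n).
t=1.600000, y=0.100000: f=3.250000 → y ← 0.100000 + 0.21·3.250000 = 0.782500
t=1.810000, y=0.782500: f=2.647694 → y ← 0.782500 + 0.21·2.647694 = 1.338516
y(2.02) ≈ 1.3385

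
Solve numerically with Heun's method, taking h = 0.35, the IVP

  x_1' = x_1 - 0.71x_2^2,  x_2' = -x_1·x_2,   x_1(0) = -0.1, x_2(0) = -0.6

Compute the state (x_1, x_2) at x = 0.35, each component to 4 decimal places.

-0.2494, -0.6349

Heun on (x_1,x_2): k1 = f(x_n, state_n); k2 = f(x_n + h, state_n + h·k1); state_{n+1} = state_n + (h/2)·(k1 + k2).
0.000000: (-0.100000, -0.600000)
  k1 = (-0.355600, -0.060000)
  predictor → (-0.224460, -0.621000)
  k2 = (-0.498265, -0.139390)
  → (-0.249426, -0.634893)
(x_1(0.35), x_2(0.35)) ≈ (-0.2494, -0.6349)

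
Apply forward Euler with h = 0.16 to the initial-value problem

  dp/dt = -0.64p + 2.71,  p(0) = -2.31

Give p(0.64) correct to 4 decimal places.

-0.0138

Euler: p_{n+1} = p_n + h·f(t_n, p_n).
t=0.000000, p=-2.310000: f=4.188400 → p ← -2.310000 + 0.16·4.188400 = -1.639856
t=0.160000, p=-1.639856: f=3.759508 → p ← -1.639856 + 0.16·3.759508 = -1.038335
t=0.320000, p=-1.038335: f=3.374534 → p ← -1.038335 + 0.16·3.374534 = -0.498409
t=0.480000, p=-0.498409: f=3.028982 → p ← -0.498409 + 0.16·3.028982 = -0.013772
p(0.64) ≈ -0.0138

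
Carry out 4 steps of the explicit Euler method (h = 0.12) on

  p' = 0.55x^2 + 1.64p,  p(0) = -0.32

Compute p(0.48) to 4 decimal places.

Euler: p_{n+1} = p_n + h·f(x_n, p_n).
x=0.000000, p=-0.320000: f=-0.524800 → p ← -0.320000 + 0.12·(-0.524800) = -0.382976
x=0.120000, p=-0.382976: f=-0.620161 → p ← -0.382976 + 0.12·(-0.620161) = -0.457395
x=0.240000, p=-0.457395: f=-0.718448 → p ← -0.457395 + 0.12·(-0.718448) = -0.543609
x=0.360000, p=-0.543609: f=-0.820239 → p ← -0.543609 + 0.12·(-0.820239) = -0.642038
p(0.48) ≈ -0.6420

-0.6420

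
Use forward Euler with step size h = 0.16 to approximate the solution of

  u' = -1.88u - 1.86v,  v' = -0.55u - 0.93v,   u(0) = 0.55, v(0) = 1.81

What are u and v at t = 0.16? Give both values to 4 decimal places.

Euler on (u,v): u_{n+1} = u_n + h·u', v_{n+1} = v_n + h·v'.
0.000000: (0.550000, 1.810000); f=(-4.400600, -1.985800) → (-0.154096, 1.492272)
(u(0.16), v(0.16)) ≈ (-0.1541, 1.4923)

-0.1541, 1.4923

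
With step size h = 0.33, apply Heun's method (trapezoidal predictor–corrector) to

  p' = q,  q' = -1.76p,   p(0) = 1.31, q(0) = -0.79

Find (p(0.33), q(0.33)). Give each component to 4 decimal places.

0.9238, -1.4751

Heun on (p,q): k1 = f(x_n, state_n); k2 = f(x_n + h, state_n + h·k1); state_{n+1} = state_n + (h/2)·(k1 + k2).
0.000000: (1.310000, -0.790000)
  k1 = (-0.790000, -2.305600)
  predictor → (1.049300, -1.550848)
  k2 = (-1.550848, -1.846768)
  → (0.923760, -1.475141)
(p(0.33), q(0.33)) ≈ (0.9238, -1.4751)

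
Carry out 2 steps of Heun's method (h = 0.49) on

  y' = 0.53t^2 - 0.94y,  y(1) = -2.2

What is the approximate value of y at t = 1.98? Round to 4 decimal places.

Heun: k1 = f(t_n, y_n); k2 = f(t_n + h, y_n + h·k1); y_{n+1} = y_n + (h/2)·(k1 + k2).
t=1.000000, y=-2.200000:
  k1 = f(1.000000, -2.200000) = 2.598000
  k2 = f(1.490000, -0.926980) = 2.048014
  y ← -2.200000 + (0.49/2)·(2.598000 + 2.048014) = -1.061727
t=1.490000, y=-1.061727:
  k1 = f(1.490000, -1.061727) = 2.174676
  k2 = f(1.980000, 0.003865) = 2.074179
  y ← -1.061727 + (0.49/2)·(2.174676 + 2.074179) = -0.020757
y(1.98) ≈ -0.0208

-0.0208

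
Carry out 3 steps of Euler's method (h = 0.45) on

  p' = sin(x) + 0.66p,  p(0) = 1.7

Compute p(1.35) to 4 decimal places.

4.3155

Euler: p_{n+1} = p_n + h·f(x_n, p_n).
x=0.000000, p=1.700000: f=1.122000 → p ← 1.700000 + 0.45·1.122000 = 2.204900
x=0.450000, p=2.204900: f=1.890200 → p ← 2.204900 + 0.45·1.890200 = 3.055490
x=0.900000, p=3.055490: f=2.799950 → p ← 3.055490 + 0.45·2.799950 = 4.315467
p(1.35) ≈ 4.3155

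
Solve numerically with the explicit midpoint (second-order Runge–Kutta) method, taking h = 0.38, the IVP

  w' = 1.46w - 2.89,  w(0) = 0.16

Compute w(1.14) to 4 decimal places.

-7.0975

Midpoint: k1 = f(t_n, w_n); k2 = f(t_n + h/2, w_n + (h/2)·k1); w_{n+1} = w_n + h·k2.
t=0.000000, w=0.160000:
  k1 = f(0.000000, 0.160000) = -2.656400
  k2 = f(0.190000, -0.344716) = -3.393285
  w ← 0.160000 + 0.38·(-3.393285) = -1.129448
t=0.380000, w=-1.129448:
  k1 = f(0.380000, -1.129448) = -4.538995
  k2 = f(0.570000, -1.991857) = -5.798112
  w ← -1.129448 + 0.38·(-5.798112) = -3.332731
t=0.760000, w=-3.332731:
  k1 = f(0.760000, -3.332731) = -7.755787
  k2 = f(0.950000, -4.806331) = -9.907243
  w ← -3.332731 + 0.38·(-9.907243) = -7.097483
w(1.14) ≈ -7.0975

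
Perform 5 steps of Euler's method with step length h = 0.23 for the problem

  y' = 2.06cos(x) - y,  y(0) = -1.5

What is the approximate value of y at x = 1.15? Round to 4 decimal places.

Euler: y_{n+1} = y_n + h·f(x_n, y_n).
x=0.000000, y=-1.500000: f=3.560000 → y ← -1.500000 + 0.23·3.560000 = -0.681200
x=0.230000, y=-0.681200: f=2.686953 → y ← -0.681200 + 0.23·2.686953 = -0.063201
x=0.460000, y=-0.063201: f=1.909069 → y ← -0.063201 + 0.23·1.909069 = 0.375885
x=0.690000, y=0.375885: f=1.212882 → y ← 0.375885 + 0.23·1.212882 = 0.654848
x=0.920000, y=0.654848: f=0.593142 → y ← 0.654848 + 0.23·0.593142 = 0.791270
y(1.15) ≈ 0.7913

0.7913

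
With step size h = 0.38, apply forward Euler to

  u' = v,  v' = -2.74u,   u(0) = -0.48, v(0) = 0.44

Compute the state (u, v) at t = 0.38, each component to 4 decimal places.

Euler on (u,v): u_{n+1} = u_n + h·u', v_{n+1} = v_n + h·v'.
0.000000: (-0.480000, 0.440000); f=(0.440000, 1.315200) → (-0.312800, 0.939776)
(u(0.38), v(0.38)) ≈ (-0.3128, 0.9398)

-0.3128, 0.9398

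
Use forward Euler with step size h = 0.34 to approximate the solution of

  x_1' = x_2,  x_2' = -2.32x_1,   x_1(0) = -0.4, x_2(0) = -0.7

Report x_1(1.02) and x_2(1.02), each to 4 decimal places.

Euler on (x_1,x_2): x_1_{n+1} = x_1_n + h·x_1', x_2_{n+1} = x_2_n + h·x_2'.
0.000000: (-0.400000, -0.700000); f=(-0.700000, 0.928000) → (-0.638000, -0.384480)
0.340000: (-0.638000, -0.384480); f=(-0.384480, 1.480160) → (-0.768723, 0.118774)
0.680000: (-0.768723, 0.118774); f=(0.118774, 1.783438) → (-0.728340, 0.725143)
(x_1(1.02), x_2(1.02)) ≈ (-0.7283, 0.7251)

-0.7283, 0.7251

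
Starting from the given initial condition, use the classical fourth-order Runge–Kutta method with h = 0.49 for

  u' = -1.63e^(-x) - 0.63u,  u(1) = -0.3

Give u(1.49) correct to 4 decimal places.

-0.4176

RK4: k1 = f(x_n, u_n); k2 = f(x_n + h/2, u_n + (h/2)·k1); k3 = f(x_n + h/2, u_n + (h/2)·k2); k4 = f(x_n + h, u_n + h·k3); u_{n+1} = u_n + (h/6)·(k1 + 2k2 + 2k3 + k4).
x=1.000000, u=-0.300000:
  k1 = f(1.000000, -0.300000) = -0.410643
  k2 = f(1.245000, -0.400608) = -0.216961
  k3 = f(1.245000, -0.353155) = -0.246856
  k4 = f(1.490000, -0.420959) = -0.102153
  u ← -0.300000 + (0.49/6)·(k1 + 2k2 + 2k3 + k4) = -0.417635
u(1.49) ≈ -0.4176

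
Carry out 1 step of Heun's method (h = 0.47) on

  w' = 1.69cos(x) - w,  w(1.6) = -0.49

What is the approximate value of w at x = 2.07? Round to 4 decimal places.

Heun: k1 = f(x_n, w_n); k2 = f(x_n + h, w_n + h·k1); w_{n+1} = w_n + (h/2)·(k1 + k2).
x=1.600000, w=-0.490000:
  k1 = f(1.600000, -0.490000) = 0.440653
  k2 = f(2.070000, -0.282893) = -0.526155
  w ← -0.490000 + (0.47/2)·(0.440653 + (-0.526155)) = -0.510093
w(2.07) ≈ -0.5101

-0.5101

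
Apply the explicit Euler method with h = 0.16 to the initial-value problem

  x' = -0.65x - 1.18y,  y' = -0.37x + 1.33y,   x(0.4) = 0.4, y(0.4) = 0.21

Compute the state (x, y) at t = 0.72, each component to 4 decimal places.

Euler on (x,y): x_{n+1} = x_n + h·x', y_{n+1} = y_n + h·y'.
0.400000: (0.400000, 0.210000); f=(-0.507800, 0.131300) → (0.318752, 0.231008)
0.560000: (0.318752, 0.231008); f=(-0.479778, 0.189302) → (0.241987, 0.261296)
(x(0.72), y(0.72)) ≈ (0.2420, 0.2613)

0.2420, 0.2613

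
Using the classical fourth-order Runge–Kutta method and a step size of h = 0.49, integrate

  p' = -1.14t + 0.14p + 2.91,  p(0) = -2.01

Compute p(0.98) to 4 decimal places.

RK4: k1 = f(t_n, p_n); k2 = f(t_n + h/2, p_n + (h/2)·k1); k3 = f(t_n + h/2, p_n + (h/2)·k2); k4 = f(t_n + h, p_n + h·k3); p_{n+1} = p_n + (h/6)·(k1 + 2k2 + 2k3 + k4).
t=0.000000, p=-2.010000:
  k1 = f(0.000000, -2.010000) = 2.628600
  k2 = f(0.245000, -1.365993) = 2.439461
  k3 = f(0.245000, -1.412332) = 2.432974
  k4 = f(0.490000, -0.817843) = 2.236902
  p ← -2.010000 + (0.49/6)·(k1 + 2k2 + 2k3 + k4) = -0.816820
t=0.490000, p=-0.816820:
  k1 = f(0.490000, -0.816820) = 2.237045
  k2 = f(0.735000, -0.268744) = 2.034476
  k3 = f(0.735000, -0.318373) = 2.027528
  k4 = f(0.980000, 0.176669) = 1.817534
  p ← -0.816820 + (0.49/6)·(k1 + 2k2 + 2k3 + k4) = 0.177765
p(0.98) ≈ 0.1778

0.1778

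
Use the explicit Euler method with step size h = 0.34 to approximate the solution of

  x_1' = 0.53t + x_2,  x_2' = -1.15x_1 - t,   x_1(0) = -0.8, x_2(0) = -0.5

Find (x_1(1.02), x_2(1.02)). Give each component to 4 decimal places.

Euler on (x_1,x_2): x_1_{n+1} = x_1_n + h·x_1', x_2_{n+1} = x_2_n + h·x_2'.
0.000000: (-0.800000, -0.500000); f=(-0.500000, 0.920000) → (-0.970000, -0.187200)
0.340000: (-0.970000, -0.187200); f=(-0.007000, 0.775500) → (-0.972380, 0.076470)
0.680000: (-0.972380, 0.076470); f=(0.436870, 0.438237) → (-0.823844, 0.225471)
(x_1(1.02), x_2(1.02)) ≈ (-0.8238, 0.2255)

-0.8238, 0.2255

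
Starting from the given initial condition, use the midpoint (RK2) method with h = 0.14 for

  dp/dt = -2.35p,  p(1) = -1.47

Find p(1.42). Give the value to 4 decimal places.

Midpoint: k1 = f(t_n, p_n); k2 = f(t_n + h/2, p_n + (h/2)·k1); p_{n+1} = p_n + h·k2.
t=1.000000, p=-1.470000:
  k1 = f(1.000000, -1.470000) = 3.454500
  k2 = f(1.070000, -1.228185) = 2.886235
  p ← -1.470000 + 0.14·2.886235 = -1.065927
t=1.140000, p=-1.065927:
  k1 = f(1.140000, -1.065927) = 2.504929
  k2 = f(1.210000, -0.890582) = 2.092868
  p ← -1.065927 + 0.14·2.092868 = -0.772926
t=1.280000, p=-0.772926:
  k1 = f(1.280000, -0.772926) = 1.816375
  k2 = f(1.350000, -0.645779) = 1.517581
  p ← -0.772926 + 0.14·1.517581 = -0.560464
p(1.42) ≈ -0.5605

-0.5605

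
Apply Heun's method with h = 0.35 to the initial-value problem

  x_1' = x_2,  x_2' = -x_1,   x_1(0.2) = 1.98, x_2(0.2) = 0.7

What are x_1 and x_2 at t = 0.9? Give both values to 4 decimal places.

1.9623, -0.7700

Heun on (x_1,x_2): k1 = f(t_n, state_n); k2 = f(t_n + h, state_n + h·k1); state_{n+1} = state_n + (h/2)·(k1 + k2).
0.200000: (1.980000, 0.700000)
  k1 = (0.700000, -1.980000)
  predictor → (2.225000, 0.007000)
  k2 = (0.007000, -2.225000)
  → (2.103725, -0.035875)
0.550000: (2.103725, -0.035875)
  k1 = (-0.035875, -2.103725)
  predictor → (2.091169, -0.772179)
  k2 = (-0.772179, -2.091169)
  → (1.962316, -0.769981)
(x_1(0.9), x_2(0.9)) ≈ (1.9623, -0.7700)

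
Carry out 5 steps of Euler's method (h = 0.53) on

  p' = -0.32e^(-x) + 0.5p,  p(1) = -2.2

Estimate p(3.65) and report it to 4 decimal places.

-7.4188

Euler: p_{n+1} = p_n + h·f(x_n, p_n).
x=1.000000, p=-2.200000: f=-1.217721 → p ← -2.200000 + 0.53·(-1.217721) = -2.845392
x=1.530000, p=-2.845392: f=-1.491988 → p ← -2.845392 + 0.53·(-1.491988) = -3.636146
x=2.060000, p=-3.636146: f=-1.858858 → p ← -3.636146 + 0.53·(-1.858858) = -4.621341
x=2.590000, p=-4.621341: f=-2.334677 → p ← -4.621341 + 0.53·(-2.334677) = -5.858719
x=3.120000, p=-5.858719: f=-2.943490 → p ← -5.858719 + 0.53·(-2.943490) = -7.418769
p(3.65) ≈ -7.4188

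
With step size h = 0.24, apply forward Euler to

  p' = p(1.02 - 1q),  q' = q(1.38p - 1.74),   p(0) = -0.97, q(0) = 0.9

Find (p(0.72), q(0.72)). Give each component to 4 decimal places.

Euler on (p,q): p_{n+1} = p_n + h·p', q_{n+1} = q_n + h·q'.
0.000000: (-0.970000, 0.900000); f=(-0.116400, -2.770740) → (-0.997936, 0.235022)
0.240000: (-0.997936, 0.235022); f=(-0.783357, -0.732600) → (-1.185942, 0.059198)
0.480000: (-1.185942, 0.059198); f=(-1.139455, -0.199889) → (-1.459411, 0.011225)
(p(0.72), q(0.72)) ≈ (-1.4594, 0.0112)

-1.4594, 0.0112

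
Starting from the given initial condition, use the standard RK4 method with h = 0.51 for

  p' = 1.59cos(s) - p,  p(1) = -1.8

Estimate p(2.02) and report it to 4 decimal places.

RK4: k1 = f(s_n, p_n); k2 = f(s_n + h/2, p_n + (h/2)·k1); k3 = f(s_n + h/2, p_n + (h/2)·k2); k4 = f(s_n + h, p_n + h·k3); p_{n+1} = p_n + (h/6)·(k1 + 2k2 + 2k3 + k4).
s=1.000000, p=-1.800000:
  k1 = f(1.000000, -1.800000) = 2.659081
  k2 = f(1.255000, -1.121934) = 1.615746
  k3 = f(1.255000, -1.387985) = 1.881797
  k4 = f(1.510000, -0.840284) = 0.936890
  p ← -1.800000 + (0.51/6)·(k1 + 2k2 + 2k3 + k4) = -0.899760
s=1.510000, p=-0.899760:
  k1 = f(1.510000, -0.899760) = 0.996367
  k2 = f(1.765000, -0.645687) = 0.338840
  k3 = f(1.765000, -0.813356) = 0.506509
  k4 = f(2.020000, -0.641440) = -0.049015
  p ← -0.899760 + (0.51/6)·(k1 + 2k2 + 2k3 + k4) = -0.675526
p(2.02) ≈ -0.6755

-0.6755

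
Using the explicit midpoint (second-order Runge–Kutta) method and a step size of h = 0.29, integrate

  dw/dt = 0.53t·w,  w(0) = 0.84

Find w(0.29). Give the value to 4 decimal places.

0.8587

Midpoint: k1 = f(t_n, w_n); k2 = f(t_n + h/2, w_n + (h/2)·k1); w_{n+1} = w_n + h·k2.
t=0.000000, w=0.840000:
  k1 = f(0.000000, 0.840000) = 0.000000
  k2 = f(0.145000, 0.840000) = 0.064554
  w ← 0.840000 + 0.29·0.064554 = 0.858721
w(0.29) ≈ 0.8587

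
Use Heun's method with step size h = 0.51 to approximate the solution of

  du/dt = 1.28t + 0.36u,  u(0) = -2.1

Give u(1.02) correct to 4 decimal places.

Heun: k1 = f(t_n, u_n); k2 = f(t_n + h, u_n + h·k1); u_{n+1} = u_n + (h/2)·(k1 + k2).
t=0.000000, u=-2.100000:
  k1 = f(0.000000, -2.100000) = -0.756000
  k2 = f(0.510000, -2.485560) = -0.242002
  u ← -2.100000 + (0.51/2)·(-0.756000 + (-0.242002)) = -2.354490
t=0.510000, u=-2.354490:
  k1 = f(0.510000, -2.354490) = -0.194817
  k2 = f(1.020000, -2.453847) = 0.422215
  u ← -2.354490 + (0.51/2)·(-0.194817 + 0.422215) = -2.296504
u(1.02) ≈ -2.2965

-2.2965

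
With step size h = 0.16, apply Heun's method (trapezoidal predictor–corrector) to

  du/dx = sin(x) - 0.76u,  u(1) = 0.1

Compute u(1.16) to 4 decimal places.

0.2211

Heun: k1 = f(x_n, u_n); k2 = f(x_n + h, u_n + h·k1); u_{n+1} = u_n + (h/2)·(k1 + k2).
x=1.000000, u=0.100000:
  k1 = f(1.000000, 0.100000) = 0.765471
  k2 = f(1.160000, 0.222475) = 0.747722
  u ← 0.100000 + (0.16/2)·(0.765471 + 0.747722) = 0.221055
u(1.16) ≈ 0.2211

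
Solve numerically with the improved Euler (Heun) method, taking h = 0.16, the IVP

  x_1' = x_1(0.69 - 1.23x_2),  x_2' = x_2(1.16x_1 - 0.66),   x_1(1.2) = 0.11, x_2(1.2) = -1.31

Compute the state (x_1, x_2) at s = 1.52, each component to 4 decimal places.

0.2183, -1.1243

Heun on (x_1,x_2): k1 = f(s_n, state_n); k2 = f(s_n + h, state_n + h·k1); state_{n+1} = state_n + (h/2)·(k1 + k2).
1.200000: (0.110000, -1.310000)
  k1 = (0.253143, 0.697444)
  predictor → (0.150503, -1.198409)
  k2 = (0.325695, 0.581728)
  → (0.156307, -1.207666)
1.360000: (0.156307, -1.207666)
  k1 = (0.340035, 0.578090)
  predictor → (0.210713, -1.115172)
  k2 = (0.434418, 0.463436)
  → (0.218263, -1.124344)
(x_1(1.52), x_2(1.52)) ≈ (0.2183, -1.1243)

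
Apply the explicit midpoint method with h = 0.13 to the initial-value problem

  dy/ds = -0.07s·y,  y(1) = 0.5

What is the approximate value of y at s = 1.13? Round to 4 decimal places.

0.4952

Midpoint: k1 = f(s_n, y_n); k2 = f(s_n + h/2, y_n + (h/2)·k1); y_{n+1} = y_n + h·k2.
s=1.000000, y=0.500000:
  k1 = f(1.000000, 0.500000) = -0.035000
  k2 = f(1.065000, 0.497725) = -0.037105
  y ← 0.500000 + 0.13·(-0.037105) = 0.495176
y(1.13) ≈ 0.4952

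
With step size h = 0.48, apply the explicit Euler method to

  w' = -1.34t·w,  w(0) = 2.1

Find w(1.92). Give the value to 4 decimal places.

0.0410

Euler: w_{n+1} = w_n + h·f(t_n, w_n).
t=0.000000, w=2.100000: f=0.000000 → w ← 2.100000 + 0.48·0.000000 = 2.100000
t=0.480000, w=2.100000: f=-1.350720 → w ← 2.100000 + 0.48·(-1.350720) = 1.451654
t=0.960000, w=1.451654: f=-1.867408 → w ← 1.451654 + 0.48·(-1.867408) = 0.555298
t=1.440000, w=0.555298: f=-1.071504 → w ← 0.555298 + 0.48·(-1.071504) = 0.040977
w(1.92) ≈ 0.0410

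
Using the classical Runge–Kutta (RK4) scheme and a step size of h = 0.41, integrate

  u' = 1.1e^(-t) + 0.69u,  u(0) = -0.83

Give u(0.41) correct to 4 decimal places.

RK4: k1 = f(t_n, u_n); k2 = f(t_n + h/2, u_n + (h/2)·k1); k3 = f(t_n + h/2, u_n + (h/2)·k2); k4 = f(t_n + h, u_n + h·k3); u_{n+1} = u_n + (h/6)·(k1 + 2k2 + 2k3 + k4).
t=0.000000, u=-0.830000:
  k1 = f(0.000000, -0.830000) = 0.527300
  k2 = f(0.205000, -0.721903) = 0.397999
  k3 = f(0.205000, -0.748410) = 0.379709
  k4 = f(0.410000, -0.674319) = 0.264735
  u ← -0.830000 + (0.41/6)·(k1 + 2k2 + 2k3 + k4) = -0.669591
u(0.41) ≈ -0.6696

-0.6696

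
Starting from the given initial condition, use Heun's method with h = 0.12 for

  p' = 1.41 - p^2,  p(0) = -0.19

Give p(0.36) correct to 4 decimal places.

Heun: k1 = f(x_n, p_n); k2 = f(x_n + h, p_n + h·k1); p_{n+1} = p_n + (h/2)·(k1 + k2).
x=0.000000, p=-0.190000:
  k1 = f(0.000000, -0.190000) = 1.373900
  k2 = f(0.120000, -0.025132) = 1.409368
  p ← -0.190000 + (0.12/2)·(1.373900 + 1.409368) = -0.023004
x=0.120000, p=-0.023004:
  k1 = f(0.120000, -0.023004) = 1.409471
  k2 = f(0.240000, 0.146133) = 1.388645
  p ← -0.023004 + (0.12/2)·(1.409471 + 1.388645) = 0.144883
x=0.240000, p=0.144883:
  k1 = f(0.240000, 0.144883) = 1.389009
  k2 = f(0.360000, 0.311564) = 1.312928
  p ← 0.144883 + (0.12/2)·(1.389009 + 1.312928) = 0.306999
p(0.36) ≈ 0.3070

0.3070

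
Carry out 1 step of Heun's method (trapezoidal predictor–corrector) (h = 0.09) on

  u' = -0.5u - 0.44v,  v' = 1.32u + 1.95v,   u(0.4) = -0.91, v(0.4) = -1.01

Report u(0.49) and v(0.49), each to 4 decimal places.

Heun on (u,v): k1 = f(s_n, state_n); k2 = f(s_n + h, state_n + h·k1); state_{n+1} = state_n + (h/2)·(k1 + k2).
0.400000: (-0.910000, -1.010000)
  k1 = (0.899400, -3.170700)
  predictor → (-0.829054, -1.295363)
  k2 = (0.984487, -3.620309)
  → (-0.825225, -1.315595)
(u(0.49), v(0.49)) ≈ (-0.8252, -1.3156)

-0.8252, -1.3156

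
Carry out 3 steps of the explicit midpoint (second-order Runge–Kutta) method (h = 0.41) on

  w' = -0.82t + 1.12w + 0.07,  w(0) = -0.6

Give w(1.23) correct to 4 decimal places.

-3.0710

Midpoint: k1 = f(t_n, w_n); k2 = f(t_n + h/2, w_n + (h/2)·k1); w_{n+1} = w_n + h·k2.
t=0.000000, w=-0.600000:
  k1 = f(0.000000, -0.600000) = -0.602000
  k2 = f(0.205000, -0.723410) = -0.908319
  w ← -0.600000 + 0.41·(-0.908319) = -0.972411
t=0.410000, w=-0.972411:
  k1 = f(0.410000, -0.972411) = -1.355300
  k2 = f(0.615000, -1.250247) = -1.834577
  w ← -0.972411 + 0.41·(-1.834577) = -1.724587
t=0.820000, w=-1.724587:
  k1 = f(0.820000, -1.724587) = -2.533938
  k2 = f(1.025000, -2.244045) = -3.283830
  w ← -1.724587 + 0.41·(-3.283830) = -3.070958
w(1.23) ≈ -3.0710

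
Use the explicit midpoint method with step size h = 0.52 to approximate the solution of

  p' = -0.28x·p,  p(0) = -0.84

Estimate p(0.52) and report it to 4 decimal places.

Midpoint: k1 = f(x_n, p_n); k2 = f(x_n + h/2, p_n + (h/2)·k1); p_{n+1} = p_n + h·k2.
x=0.000000, p=-0.840000:
  k1 = f(0.000000, -0.840000) = 0.000000
  k2 = f(0.260000, -0.840000) = 0.061152
  p ← -0.840000 + 0.52·0.061152 = -0.808201
p(0.52) ≈ -0.8082

-0.8082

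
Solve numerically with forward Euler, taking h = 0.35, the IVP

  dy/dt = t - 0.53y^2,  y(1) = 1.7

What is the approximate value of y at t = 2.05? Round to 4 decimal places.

Euler: y_{n+1} = y_n + h·f(t_n, y_n).
t=1.000000, y=1.700000: f=-0.531700 → y ← 1.700000 + 0.35·(-0.531700) = 1.513905
t=1.350000, y=1.513905: f=0.135289 → y ← 1.513905 + 0.35·0.135289 = 1.561256
t=1.700000, y=1.561256: f=0.408114 → y ← 1.561256 + 0.35·0.408114 = 1.704096
y(2.05) ≈ 1.7041

1.7041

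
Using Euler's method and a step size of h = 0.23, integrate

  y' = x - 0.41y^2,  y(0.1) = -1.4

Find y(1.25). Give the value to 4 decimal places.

Euler: y_{n+1} = y_n + h·f(x_n, y_n).
x=0.100000, y=-1.400000: f=-0.703600 → y ← -1.400000 + 0.23·(-0.703600) = -1.561828
x=0.330000, y=-1.561828: f=-0.670116 → y ← -1.561828 + 0.23·(-0.670116) = -1.715955
x=0.560000, y=-1.715955: f=-0.647245 → y ← -1.715955 + 0.23·(-0.647245) = -1.864821
x=0.790000, y=-1.864821: f=-0.635799 → y ← -1.864821 + 0.23·(-0.635799) = -2.011055
x=1.020000, y=-2.011055: f=-0.638180 → y ← -2.011055 + 0.23·(-0.638180) = -2.157836
y(1.25) ≈ -2.1578

-2.1578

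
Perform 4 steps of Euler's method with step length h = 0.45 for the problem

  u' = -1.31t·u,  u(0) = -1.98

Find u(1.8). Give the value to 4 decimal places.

Euler: u_{n+1} = u_n + h·f(t_n, u_n).
t=0.000000, u=-1.980000: f=0.000000 → u ← -1.980000 + 0.45·0.000000 = -1.980000
t=0.450000, u=-1.980000: f=1.167210 → u ← -1.980000 + 0.45·1.167210 = -1.454756
t=0.900000, u=-1.454756: f=1.715157 → u ← -1.454756 + 0.45·1.715157 = -0.682935
t=1.350000, u=-0.682935: f=1.207770 → u ← -0.682935 + 0.45·1.207770 = -0.139438
u(1.8) ≈ -0.1394

-0.1394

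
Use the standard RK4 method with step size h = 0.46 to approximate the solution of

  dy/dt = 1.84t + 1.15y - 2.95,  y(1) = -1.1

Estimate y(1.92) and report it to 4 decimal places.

RK4: k1 = f(t_n, y_n); k2 = f(t_n + h/2, y_n + (h/2)·k1); k3 = f(t_n + h/2, y_n + (h/2)·k2); k4 = f(t_n + h, y_n + h·k3); y_{n+1} = y_n + (h/6)·(k1 + 2k2 + 2k3 + k4).
t=1.000000, y=-1.100000:
  k1 = f(1.000000, -1.100000) = -2.375000
  k2 = f(1.230000, -1.646250) = -2.579988
  k3 = f(1.230000, -1.693397) = -2.634207
  k4 = f(1.460000, -2.311735) = -2.922095
  y ← -1.100000 + (0.46/6)·(k1 + 2k2 + 2k3 + k4) = -2.305620
t=1.460000, y=-2.305620:
  k1 = f(1.460000, -2.305620) = -2.915063
  k2 = f(1.690000, -2.976085) = -3.262898
  k3 = f(1.690000, -3.056087) = -3.354900
  k4 = f(1.920000, -3.848874) = -3.843406
  y ← -2.305620 + (0.46/6)·(k1 + 2k2 + 2k3 + k4) = -3.838499
y(1.92) ≈ -3.8385

-3.8385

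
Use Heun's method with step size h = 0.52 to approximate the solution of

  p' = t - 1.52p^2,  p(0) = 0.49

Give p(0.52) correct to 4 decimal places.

Heun: k1 = f(t_n, p_n); k2 = f(t_n + h, p_n + h·k1); p_{n+1} = p_n + (h/2)·(k1 + k2).
t=0.000000, p=0.490000:
  k1 = f(0.000000, 0.490000) = -0.364952
  k2 = f(0.520000, 0.300225) = 0.382995
  p ← 0.490000 + (0.52/2)·(-0.364952 + 0.382995) = 0.494691
p(0.52) ≈ 0.4947

0.4947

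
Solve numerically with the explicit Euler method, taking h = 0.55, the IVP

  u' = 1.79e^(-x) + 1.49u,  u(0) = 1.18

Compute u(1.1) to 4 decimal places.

Euler: u_{n+1} = u_n + h·f(x_n, u_n).
x=0.000000, u=1.180000: f=3.548200 → u ← 1.180000 + 0.55·3.548200 = 3.131510
x=0.550000, u=3.131510: f=5.698690 → u ← 3.131510 + 0.55·5.698690 = 6.265790
u(1.1) ≈ 6.2658

6.2658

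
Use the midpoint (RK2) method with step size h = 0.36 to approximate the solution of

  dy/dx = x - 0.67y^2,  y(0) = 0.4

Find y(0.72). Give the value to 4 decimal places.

0.5704

Midpoint: k1 = f(x_n, y_n); k2 = f(x_n + h/2, y_n + (h/2)·k1); y_{n+1} = y_n + h·k2.
x=0.000000, y=0.400000:
  k1 = f(0.000000, 0.400000) = -0.107200
  k2 = f(0.180000, 0.380704) = 0.082893
  y ← 0.400000 + 0.36·0.082893 = 0.429842
x=0.360000, y=0.429842:
  k1 = f(0.360000, 0.429842) = 0.236208
  k2 = f(0.540000, 0.472359) = 0.390508
  y ← 0.429842 + 0.36·0.390508 = 0.570424
y(0.72) ≈ 0.5704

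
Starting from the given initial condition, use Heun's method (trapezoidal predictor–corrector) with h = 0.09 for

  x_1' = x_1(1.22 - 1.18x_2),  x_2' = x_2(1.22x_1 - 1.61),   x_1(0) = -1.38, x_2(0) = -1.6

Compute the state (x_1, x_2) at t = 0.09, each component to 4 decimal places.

Heun on (x_1,x_2): k1 = f(t_n, state_n); k2 = f(t_n + h, state_n + h·k1); state_{n+1} = state_n + (h/2)·(k1 + k2).
0.000000: (-1.380000, -1.600000)
  k1 = (-4.289040, 5.269760)
  predictor → (-1.766014, -1.125722)
  k2 = (-4.500423, 4.237820)
  → (-1.775526, -1.172159)
(x_1(0.09), x_2(0.09)) ≈ (-1.7755, -1.1722)

-1.7755, -1.1722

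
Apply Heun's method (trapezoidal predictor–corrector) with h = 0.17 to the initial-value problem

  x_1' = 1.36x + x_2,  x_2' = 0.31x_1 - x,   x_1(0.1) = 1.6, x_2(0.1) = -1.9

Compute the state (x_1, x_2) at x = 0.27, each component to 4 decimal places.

Heun on (x_1,x_2): k1 = f(x_n, state_n); k2 = f(x_n + h, state_n + h·k1); state_{n+1} = state_n + (h/2)·(k1 + k2).
0.100000: (1.600000, -1.900000)
  k1 = (-1.764000, 0.396000)
  predictor → (1.300120, -1.832680)
  k2 = (-1.465480, 0.133037)
  → (1.325494, -1.855032)
(x_1(0.27), x_2(0.27)) ≈ (1.3255, -1.8550)

1.3255, -1.8550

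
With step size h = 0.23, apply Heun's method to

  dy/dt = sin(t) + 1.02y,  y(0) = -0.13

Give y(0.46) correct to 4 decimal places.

Heun: k1 = f(t_n, y_n); k2 = f(t_n + h, y_n + h·k1); y_{n+1} = y_n + (h/2)·(k1 + k2).
t=0.000000, y=-0.130000:
  k1 = f(0.000000, -0.130000) = -0.132600
  k2 = f(0.230000, -0.160498) = 0.064270
  y ← -0.130000 + (0.23/2)·(-0.132600 + 0.064270) = -0.137858
t=0.230000, y=-0.137858:
  k1 = f(0.230000, -0.137858) = 0.087362
  k2 = f(0.460000, -0.117765) = 0.323828
  y ← -0.137858 + (0.23/2)·(0.087362 + 0.323828) = -0.090571
y(0.46) ≈ -0.0906

-0.0906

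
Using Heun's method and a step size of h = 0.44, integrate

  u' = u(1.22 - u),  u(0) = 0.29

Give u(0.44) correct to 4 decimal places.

0.4223

Heun: k1 = f(x_n, u_n); k2 = f(x_n + h, u_n + h·k1); u_{n+1} = u_n + (h/2)·(k1 + k2).
x=0.000000, u=0.290000:
  k1 = f(0.000000, 0.290000) = 0.269700
  k2 = f(0.440000, 0.408668) = 0.331565
  u ← 0.290000 + (0.44/2)·(0.269700 + 0.331565) = 0.422278
u(0.44) ≈ 0.4223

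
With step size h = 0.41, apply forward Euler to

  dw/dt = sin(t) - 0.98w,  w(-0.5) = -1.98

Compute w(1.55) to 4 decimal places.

Euler: w_{n+1} = w_n + h·f(t_n, w_n).
t=-0.500000, w=-1.980000: f=1.460974 → w ← -1.980000 + 0.41·1.460974 = -1.381000
t=-0.090000, w=-1.381000: f=1.263502 → w ← -1.381000 + 0.41·1.263502 = -0.862965
t=0.320000, w=-0.862965: f=1.160272 → w ← -0.862965 + 0.41·1.160272 = -0.387253
t=0.730000, w=-0.387253: f=1.046378 → w ← -0.387253 + 0.41·1.046378 = 0.041762
t=1.140000, w=0.041762: f=0.867707 → w ← 0.041762 + 0.41·0.867707 = 0.397522
w(1.55) ≈ 0.3975

0.3975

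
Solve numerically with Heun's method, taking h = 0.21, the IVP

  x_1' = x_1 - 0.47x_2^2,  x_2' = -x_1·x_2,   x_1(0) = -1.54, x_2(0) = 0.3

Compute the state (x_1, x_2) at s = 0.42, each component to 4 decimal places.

Heun on (x_1,x_2): k1 = f(s_n, state_n); k2 = f(s_n + h, state_n + h·k1); state_{n+1} = state_n + (h/2)·(k1 + k2).
0.000000: (-1.540000, 0.300000)
  k1 = (-1.582300, 0.462000)
  predictor → (-1.872283, 0.397020)
  k2 = (-1.946367, 0.743334)
  → (-1.910510, 0.426560)
0.210000: (-1.910510, 0.426560)
  k1 = (-1.996028, 0.814947)
  predictor → (-2.329676, 0.597699)
  k2 = (-2.497581, 1.392445)
  → (-2.382339, 0.658336)
(x_1(0.42), x_2(0.42)) ≈ (-2.3823, 0.6583)

-2.3823, 0.6583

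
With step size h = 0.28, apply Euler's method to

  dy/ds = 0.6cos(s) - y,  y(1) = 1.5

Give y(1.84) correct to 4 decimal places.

0.6434

Euler: y_{n+1} = y_n + h·f(s_n, y_n).
s=1.000000, y=1.500000: f=-1.175819 → y ← 1.500000 + 0.28·(-1.175819) = 1.170771
s=1.280000, y=1.170771: f=-0.998742 → y ← 1.170771 + 0.28·(-0.998742) = 0.891123
s=1.560000, y=0.891123: f=-0.884645 → y ← 0.891123 + 0.28·(-0.884645) = 0.643422
y(1.84) ≈ 0.6434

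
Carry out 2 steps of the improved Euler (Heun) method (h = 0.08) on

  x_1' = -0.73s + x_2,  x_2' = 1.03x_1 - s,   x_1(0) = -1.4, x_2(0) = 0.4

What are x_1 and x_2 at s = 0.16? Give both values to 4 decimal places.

-1.3641, 0.1606

Heun on (x_1,x_2): k1 = f(s_n, state_n); k2 = f(s_n + h, state_n + h·k1); state_{n+1} = state_n + (h/2)·(k1 + k2).
0.000000: (-1.400000, 0.400000)
  k1 = (0.400000, -1.442000)
  predictor → (-1.368000, 0.284640)
  k2 = (0.226240, -1.489040)
  → (-1.374950, 0.282758)
0.080000: (-1.374950, 0.282758)
  k1 = (0.224358, -1.496199)
  predictor → (-1.357002, 0.163062)
  k2 = (0.046262, -1.557712)
  → (-1.364126, 0.160602)
(x_1(0.16), x_2(0.16)) ≈ (-1.3641, 0.1606)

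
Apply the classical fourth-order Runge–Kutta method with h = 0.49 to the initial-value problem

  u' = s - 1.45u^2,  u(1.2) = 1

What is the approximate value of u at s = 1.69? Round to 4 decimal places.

1.0201

RK4: k1 = f(s_n, u_n); k2 = f(s_n + h/2, u_n + (h/2)·k1); k3 = f(s_n + h/2, u_n + (h/2)·k2); k4 = f(s_n + h, u_n + h·k3); u_{n+1} = u_n + (h/6)·(k1 + 2k2 + 2k3 + k4).
s=1.200000, u=1.000000:
  k1 = f(1.200000, 1.000000) = -0.250000
  k2 = f(1.445000, 0.938750) = 0.167185
  k3 = f(1.445000, 1.040960) = -0.126218
  k4 = f(1.690000, 0.938153) = 0.413809
  u ← 1.000000 + (0.49/6)·(k1 + 2k2 + 2k3 + k4) = 1.020069
u(1.69) ≈ 1.0201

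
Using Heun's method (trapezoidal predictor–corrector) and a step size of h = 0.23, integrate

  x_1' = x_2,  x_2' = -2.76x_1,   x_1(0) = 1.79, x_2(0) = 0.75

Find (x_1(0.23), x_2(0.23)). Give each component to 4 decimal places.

Heun on (x_1,x_2): k1 = f(s_n, state_n); k2 = f(s_n + h, state_n + h·k1); state_{n+1} = state_n + (h/2)·(k1 + k2).
0.000000: (1.790000, 0.750000)
  k1 = (0.750000, -4.940400)
  predictor → (1.962500, -0.386292)
  k2 = (-0.386292, -5.416500)
  → (1.831826, -0.441043)
(x_1(0.23), x_2(0.23)) ≈ (1.8318, -0.4410)

1.8318, -0.4410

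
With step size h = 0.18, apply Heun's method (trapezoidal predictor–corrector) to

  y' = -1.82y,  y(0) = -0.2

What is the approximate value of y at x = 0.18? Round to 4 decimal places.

Heun: k1 = f(x_n, y_n); k2 = f(x_n + h, y_n + h·k1); y_{n+1} = y_n + (h/2)·(k1 + k2).
x=0.000000, y=-0.200000:
  k1 = f(0.000000, -0.200000) = 0.364000
  k2 = f(0.180000, -0.134480) = 0.244754
  y ← -0.200000 + (0.18/2)·(0.364000 + 0.244754) = -0.145212
y(0.18) ≈ -0.1452

-0.1452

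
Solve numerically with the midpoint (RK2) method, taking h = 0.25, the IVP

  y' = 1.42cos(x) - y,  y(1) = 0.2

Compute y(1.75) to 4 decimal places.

Midpoint: k1 = f(x_n, y_n); k2 = f(x_n + h/2, y_n + (h/2)·k1); y_{n+1} = y_n + h·k2.
x=1.000000, y=0.200000:
  k1 = f(1.000000, 0.200000) = 0.567229
  k2 = f(1.125000, 0.270904) = 0.341367
  y ← 0.200000 + 0.25·0.341367 = 0.285342
x=1.250000, y=0.285342:
  k1 = f(1.250000, 0.285342) = 0.162416
  k2 = f(1.375000, 0.305644) = -0.029386
  y ← 0.285342 + 0.25·(-0.029386) = 0.277995
x=1.500000, y=0.277995:
  k1 = f(1.500000, 0.277995) = -0.177548
  k2 = f(1.625000, 0.255802) = -0.332733
  y ← 0.277995 + 0.25·(-0.332733) = 0.194812
y(1.75) ≈ 0.1948

0.1948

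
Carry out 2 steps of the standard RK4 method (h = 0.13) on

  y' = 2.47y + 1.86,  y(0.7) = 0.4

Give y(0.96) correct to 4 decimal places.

1.4384

RK4: k1 = f(t_n, y_n); k2 = f(t_n + h/2, y_n + (h/2)·k1); k3 = f(t_n + h/2, y_n + (h/2)·k2); k4 = f(t_n + h, y_n + h·k3); y_{n+1} = y_n + (h/6)·(k1 + 2k2 + 2k3 + k4).
t=0.700000, y=0.400000:
  k1 = f(0.700000, 0.400000) = 2.848000
  k2 = f(0.765000, 0.585120) = 3.305246
  k3 = f(0.765000, 0.614841) = 3.378657
  k4 = f(0.830000, 0.839225) = 3.932887
  y ← 0.400000 + (0.13/6)·(k1 + 2k2 + 2k3 + k4) = 0.836555
t=0.830000, y=0.836555:
  k1 = f(0.830000, 0.836555) = 3.926291
  k2 = f(0.895000, 1.091764) = 4.556657
  k3 = f(0.895000, 1.132738) = 4.657862
  k4 = f(0.960000, 1.442077) = 5.421931
  y ← 0.836555 + (0.13/6)·(k1 + 2k2 + 2k3 + k4) = 1.438396
y(0.96) ≈ 1.4384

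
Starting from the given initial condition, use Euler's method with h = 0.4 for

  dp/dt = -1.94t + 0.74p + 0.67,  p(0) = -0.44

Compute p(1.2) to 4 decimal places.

Euler: p_{n+1} = p_n + h·f(t_n, p_n).
t=0.000000, p=-0.440000: f=0.344400 → p ← -0.440000 + 0.4·0.344400 = -0.302240
t=0.400000, p=-0.302240: f=-0.329658 → p ← -0.302240 + 0.4·(-0.329658) = -0.434103
t=0.800000, p=-0.434103: f=-1.203236 → p ← -0.434103 + 0.4·(-1.203236) = -0.915398
p(1.2) ≈ -0.9154

-0.9154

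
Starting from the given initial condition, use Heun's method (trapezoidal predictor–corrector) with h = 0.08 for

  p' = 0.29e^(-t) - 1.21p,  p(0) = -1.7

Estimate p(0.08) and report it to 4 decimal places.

Heun: k1 = f(t_n, p_n); k2 = f(t_n + h, p_n + h·k1); p_{n+1} = p_n + (h/2)·(k1 + k2).
t=0.000000, p=-1.700000:
  k1 = f(0.000000, -1.700000) = 2.347000
  k2 = f(0.080000, -1.512240) = 2.097514
  p ← -1.700000 + (0.08/2)·(2.347000 + 2.097514) = -1.522219
p(0.08) ≈ -1.5222

-1.5222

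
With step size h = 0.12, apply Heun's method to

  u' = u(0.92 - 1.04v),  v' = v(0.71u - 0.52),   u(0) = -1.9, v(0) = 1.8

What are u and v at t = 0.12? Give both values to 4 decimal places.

Heun on (u,v): k1 = f(t_n, state_n); k2 = f(t_n + h, state_n + h·k1); state_{n+1} = state_n + (h/2)·(k1 + k2).
0.000000: (-1.900000, 1.800000)
  k1 = (1.808800, -3.364200)
  predictor → (-1.682944, 1.396296)
  k2 = (0.895575, -2.394494)
  → (-1.737737, 1.454478)
(u(0.12), v(0.12)) ≈ (-1.7377, 1.4545)

-1.7377, 1.4545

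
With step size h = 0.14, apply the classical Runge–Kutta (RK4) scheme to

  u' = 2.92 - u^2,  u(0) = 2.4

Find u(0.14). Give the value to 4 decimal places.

2.1069

RK4: k1 = f(x_n, u_n); k2 = f(x_n + h/2, u_n + (h/2)·k1); k3 = f(x_n + h/2, u_n + (h/2)·k2); k4 = f(x_n + h, u_n + h·k3); u_{n+1} = u_n + (h/6)·(k1 + 2k2 + 2k3 + k4).
x=0.000000, u=2.400000:
  k1 = f(0.000000, 2.400000) = -2.840000
  k2 = f(0.070000, 2.201200) = -1.925281
  k3 = f(0.070000, 2.265230) = -2.211268
  k4 = f(0.140000, 2.090422) = -1.449866
  u ← 2.400000 + (0.14/6)·(k1 + 2k2 + 2k3 + k4) = 2.106864
u(0.14) ≈ 2.1069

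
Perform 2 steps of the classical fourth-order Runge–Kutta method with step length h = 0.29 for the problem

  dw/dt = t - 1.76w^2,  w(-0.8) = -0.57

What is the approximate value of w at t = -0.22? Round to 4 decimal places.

-2.8288

RK4: k1 = f(t_n, w_n); k2 = f(t_n + h/2, w_n + (h/2)·k1); k3 = f(t_n + h/2, w_n + (h/2)·k2); k4 = f(t_n + h, w_n + h·k3); w_{n+1} = w_n + (h/6)·(k1 + 2k2 + 2k3 + k4).
t=-0.800000, w=-0.570000:
  k1 = f(-0.800000, -0.570000) = -1.371824
  k2 = f(-0.655000, -0.768914) = -1.695564
  k3 = f(-0.655000, -0.815857) = -1.826495
  k4 = f(-0.510000, -1.099684) = -2.638375
  w ← -0.570000 + (0.29/6)·(k1 + 2k2 + 2k3 + k4) = -1.104292
t=-0.510000, w=-1.104292:
  k1 = f(-0.510000, -1.104292) = -2.656251
  k2 = f(-0.365000, -1.489448) = -4.269483
  k3 = f(-0.365000, -1.723367) = -5.592190
  k4 = f(-0.220000, -2.726027) = -13.298953
  w ← -1.104292 + (0.29/6)·(k1 + 2k2 + 2k3 + k4) = -2.828755
w(-0.22) ≈ -2.8288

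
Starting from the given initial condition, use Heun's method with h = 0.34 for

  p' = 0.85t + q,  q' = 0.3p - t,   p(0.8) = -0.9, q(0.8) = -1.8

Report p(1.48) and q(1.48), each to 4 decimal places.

-1.7652, -2.8404

Heun on (p,q): k1 = f(t_n, state_n); k2 = f(t_n + h, state_n + h·k1); state_{n+1} = state_n + (h/2)·(k1 + k2).
0.800000: (-0.900000, -1.800000)
  k1 = (-1.120000, -1.070000)
  predictor → (-1.280800, -2.163800)
  k2 = (-1.194800, -1.524240)
  → (-1.293516, -2.241021)
1.140000: (-1.293516, -2.241021)
  k1 = (-1.272021, -1.528055)
  predictor → (-1.726003, -2.760559)
  k2 = (-1.502559, -1.997801)
  → (-1.765195, -2.840416)
(p(1.48), q(1.48)) ≈ (-1.7652, -2.8404)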